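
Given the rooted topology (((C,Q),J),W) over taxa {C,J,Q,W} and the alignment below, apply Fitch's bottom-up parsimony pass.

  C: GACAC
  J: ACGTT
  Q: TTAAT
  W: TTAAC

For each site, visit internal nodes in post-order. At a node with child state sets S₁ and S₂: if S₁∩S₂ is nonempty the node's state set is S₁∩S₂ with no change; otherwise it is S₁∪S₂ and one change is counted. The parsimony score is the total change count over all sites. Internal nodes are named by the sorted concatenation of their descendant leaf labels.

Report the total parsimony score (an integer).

9

[col 0] CQ: children C:{G}, Q:{T} ∪→ {G,T}; cost 1
[col 0] CJQ: children CQ:{G,T}, J:{A} ∪→ {A,G,T}; cost 1
[col 0] CJQW: children CJQ:{A,G,T}, W:{T} ∩→ {T}; cost 0
[col 1] CQ: children C:{A}, Q:{T} ∪→ {A,T}; cost 1
[col 1] CJQ: children CQ:{A,T}, J:{C} ∪→ {A,C,T}; cost 1
[col 1] CJQW: children CJQ:{A,C,T}, W:{T} ∩→ {T}; cost 0
[col 2] CQ: children C:{C}, Q:{A} ∪→ {A,C}; cost 1
[col 2] CJQ: children CQ:{A,C}, J:{G} ∪→ {A,C,G}; cost 1
[col 2] CJQW: children CJQ:{A,C,G}, W:{A} ∩→ {A}; cost 0
[col 3] CQ: children C:{A}, Q:{A} ∩→ {A}; cost 0
[col 3] CJQ: children CQ:{A}, J:{T} ∪→ {A,T}; cost 1
[col 3] CJQW: children CJQ:{A,T}, W:{A} ∩→ {A}; cost 0
[col 4] CQ: children C:{C}, Q:{T} ∪→ {C,T}; cost 1
[col 4] CJQ: children CQ:{C,T}, J:{T} ∩→ {T}; cost 0
[col 4] CJQW: children CJQ:{T}, W:{C} ∪→ {C,T}; cost 1
per-site changes: [2, 2, 2, 1, 2]; total = 9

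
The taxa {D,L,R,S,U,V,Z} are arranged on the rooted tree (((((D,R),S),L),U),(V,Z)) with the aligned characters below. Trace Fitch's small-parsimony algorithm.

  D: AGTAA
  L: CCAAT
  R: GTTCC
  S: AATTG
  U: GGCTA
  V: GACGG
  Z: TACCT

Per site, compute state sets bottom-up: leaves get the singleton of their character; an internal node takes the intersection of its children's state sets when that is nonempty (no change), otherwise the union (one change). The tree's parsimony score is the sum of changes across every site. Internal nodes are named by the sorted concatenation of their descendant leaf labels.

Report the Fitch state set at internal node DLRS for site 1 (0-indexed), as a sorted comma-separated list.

A,C,G,T

DR@0: {A} ∪ {G} = {A,G} (union, +1)
DRS@0: {A,G} ∩ {A} = {A} (intersection, +0)
DLRS@0: {A} ∪ {C} = {A,C} (union, +1)
DLRSU@0: {A,C} ∪ {G} = {A,C,G} (union, +1)
VZ@0: {G} ∪ {T} = {G,T} (union, +1)
DLRSUVZ@0: {A,C,G} ∩ {G,T} = {G} (intersection, +0)
DR@1: {G} ∪ {T} = {G,T} (union, +1)
DRS@1: {G,T} ∪ {A} = {A,G,T} (union, +1)
DLRS@1: {A,G,T} ∪ {C} = {A,C,G,T} (union, +1)
DLRSU@1: {A,C,G,T} ∩ {G} = {G} (intersection, +0)
VZ@1: {A} ∩ {A} = {A} (intersection, +0)
DLRSUVZ@1: {G} ∪ {A} = {A,G} (union, +1)
DR@2: {T} ∩ {T} = {T} (intersection, +0)
DRS@2: {T} ∩ {T} = {T} (intersection, +0)
DLRS@2: {T} ∪ {A} = {A,T} (union, +1)
DLRSU@2: {A,T} ∪ {C} = {A,C,T} (union, +1)
VZ@2: {C} ∩ {C} = {C} (intersection, +0)
DLRSUVZ@2: {A,C,T} ∩ {C} = {C} (intersection, +0)
DR@3: {A} ∪ {C} = {A,C} (union, +1)
DRS@3: {A,C} ∪ {T} = {A,C,T} (union, +1)
DLRS@3: {A,C,T} ∩ {A} = {A} (intersection, +0)
DLRSU@3: {A} ∪ {T} = {A,T} (union, +1)
VZ@3: {G} ∪ {C} = {C,G} (union, +1)
DLRSUVZ@3: {A,T} ∪ {C,G} = {A,C,G,T} (union, +1)
DR@4: {A} ∪ {C} = {A,C} (union, +1)
DRS@4: {A,C} ∪ {G} = {A,C,G} (union, +1)
DLRS@4: {A,C,G} ∪ {T} = {A,C,G,T} (union, +1)
DLRSU@4: {A,C,G,T} ∩ {A} = {A} (intersection, +0)
VZ@4: {G} ∪ {T} = {G,T} (union, +1)
DLRSUVZ@4: {A} ∪ {G,T} = {A,G,T} (union, +1)
per-site changes: [4, 4, 2, 5, 5]; total = 20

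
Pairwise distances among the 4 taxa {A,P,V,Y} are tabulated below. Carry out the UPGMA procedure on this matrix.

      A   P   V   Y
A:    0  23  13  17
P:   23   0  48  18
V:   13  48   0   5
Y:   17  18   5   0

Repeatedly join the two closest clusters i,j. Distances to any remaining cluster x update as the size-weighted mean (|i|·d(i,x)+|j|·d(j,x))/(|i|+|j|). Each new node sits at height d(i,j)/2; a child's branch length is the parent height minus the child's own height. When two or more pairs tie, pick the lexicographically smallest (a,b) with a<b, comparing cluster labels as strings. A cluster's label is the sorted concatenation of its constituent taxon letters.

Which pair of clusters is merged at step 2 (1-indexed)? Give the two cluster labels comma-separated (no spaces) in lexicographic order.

1. join V+Y (d=5) ⇒ VY; edges |V|=5/2, |Y|=5/2
  updated: d(A,VY)=15, d(P,VY)=33
2. join A+VY (d=15) ⇒ AVY; edges |A|=15/2, |VY|=5
  updated: d(AVY,P)=89/3
3. join AVY+P (d=89/3) ⇒ APVY; edges |AVY|=22/3, |P|=89/6
final tree: ((A:15/2,(V:5/2,Y:5/2):5):22/3,P:89/6)
total length: 119/3

A,VY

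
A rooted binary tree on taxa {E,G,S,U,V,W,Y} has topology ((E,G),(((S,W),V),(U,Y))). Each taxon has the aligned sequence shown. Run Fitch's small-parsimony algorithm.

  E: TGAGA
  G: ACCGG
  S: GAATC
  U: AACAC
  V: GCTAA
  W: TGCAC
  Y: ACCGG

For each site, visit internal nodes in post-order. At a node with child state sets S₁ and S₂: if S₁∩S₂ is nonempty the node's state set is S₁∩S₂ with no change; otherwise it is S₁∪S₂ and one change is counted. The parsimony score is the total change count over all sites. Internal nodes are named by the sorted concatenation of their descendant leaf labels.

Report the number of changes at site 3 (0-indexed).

3

EG@0: {T} ∪ {A} = {A,T} (union, +1)
SW@0: {G} ∪ {T} = {G,T} (union, +1)
SVW@0: {G,T} ∩ {G} = {G} (intersection, +0)
UY@0: {A} ∩ {A} = {A} (intersection, +0)
SUVWY@0: {G} ∪ {A} = {A,G} (union, +1)
EGSUVWY@0: {A,T} ∩ {A,G} = {A} (intersection, +0)
EG@1: {G} ∪ {C} = {C,G} (union, +1)
SW@1: {A} ∪ {G} = {A,G} (union, +1)
SVW@1: {A,G} ∪ {C} = {A,C,G} (union, +1)
UY@1: {A} ∪ {C} = {A,C} (union, +1)
SUVWY@1: {A,C,G} ∩ {A,C} = {A,C} (intersection, +0)
EGSUVWY@1: {C,G} ∩ {A,C} = {C} (intersection, +0)
EG@2: {A} ∪ {C} = {A,C} (union, +1)
SW@2: {A} ∪ {C} = {A,C} (union, +1)
SVW@2: {A,C} ∪ {T} = {A,C,T} (union, +1)
UY@2: {C} ∩ {C} = {C} (intersection, +0)
SUVWY@2: {A,C,T} ∩ {C} = {C} (intersection, +0)
EGSUVWY@2: {A,C} ∩ {C} = {C} (intersection, +0)
EG@3: {G} ∩ {G} = {G} (intersection, +0)
SW@3: {T} ∪ {A} = {A,T} (union, +1)
SVW@3: {A,T} ∩ {A} = {A} (intersection, +0)
UY@3: {A} ∪ {G} = {A,G} (union, +1)
SUVWY@3: {A} ∩ {A,G} = {A} (intersection, +0)
EGSUVWY@3: {G} ∪ {A} = {A,G} (union, +1)
EG@4: {A} ∪ {G} = {A,G} (union, +1)
SW@4: {C} ∩ {C} = {C} (intersection, +0)
SVW@4: {C} ∪ {A} = {A,C} (union, +1)
UY@4: {C} ∪ {G} = {C,G} (union, +1)
SUVWY@4: {A,C} ∩ {C,G} = {C} (intersection, +0)
EGSUVWY@4: {A,G} ∪ {C} = {A,C,G} (union, +1)
per-site changes: [3, 4, 3, 3, 4]; total = 17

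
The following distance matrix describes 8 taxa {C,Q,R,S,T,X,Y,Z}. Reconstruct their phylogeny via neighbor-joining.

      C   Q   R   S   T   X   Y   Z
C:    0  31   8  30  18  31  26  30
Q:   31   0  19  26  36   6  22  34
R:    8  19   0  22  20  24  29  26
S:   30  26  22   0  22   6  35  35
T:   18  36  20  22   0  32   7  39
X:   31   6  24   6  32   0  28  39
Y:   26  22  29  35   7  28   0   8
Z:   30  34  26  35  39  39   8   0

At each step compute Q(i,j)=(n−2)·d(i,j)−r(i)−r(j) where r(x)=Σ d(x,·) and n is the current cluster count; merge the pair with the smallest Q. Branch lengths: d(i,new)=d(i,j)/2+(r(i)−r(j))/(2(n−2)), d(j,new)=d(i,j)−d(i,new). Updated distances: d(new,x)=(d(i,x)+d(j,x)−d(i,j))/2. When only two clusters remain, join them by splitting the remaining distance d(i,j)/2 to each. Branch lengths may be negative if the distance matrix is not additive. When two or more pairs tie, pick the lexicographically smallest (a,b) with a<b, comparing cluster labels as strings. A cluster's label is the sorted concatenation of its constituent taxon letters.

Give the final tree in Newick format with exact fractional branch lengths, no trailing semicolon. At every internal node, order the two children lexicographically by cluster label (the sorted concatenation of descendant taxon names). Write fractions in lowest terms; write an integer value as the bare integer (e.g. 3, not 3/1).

step 1: merge (Y,Z) at d=8, Q=-318; branch lengths Y→-2/3, Z→26/3; new cluster YZ
  updated: d(C,YZ)=24, d(Q,YZ)=24, d(R,YZ)=47/2, d(S,YZ)=31, d(T,YZ)=19, d(X,YZ)=59/2
step 2: merge (Q,X) at d=6, Q=-481/2; branch lengths Q→87/20, X→33/20; new cluster QX
  updated: d(C,QX)=28, d(QX,R)=37/2, d(QX,S)=13, d(QX,T)=31, d(QX,YZ)=95/4
step 3: merge (QX,S) at d=13, Q=-721/4; branch lengths QX→193/32, S→223/32; new cluster QSX
  updated: d(C,QSX)=45/2, d(QSX,R)=55/4, d(QSX,T)=20, d(QSX,YZ)=167/8
step 4: merge (C,R) at d=8, Q=-455/4; branch lengths C→125/24, R→67/24; new cluster CR
  updated: d(CR,QSX)=113/8, d(CR,T)=15, d(CR,YZ)=79/4
step 5: merge (CR,QSX) at d=113/8, Q=-605/8; branch lengths CR→177/32, QSX→275/32; new cluster CQRSX
  updated: d(CQRSX,T)=167/16, d(CQRSX,YZ)=53/4
step 6: merge (CQRSX,T) at d=167/16, Q=-683/16; branch lengths CQRSX→75/32, T→259/32; new cluster CQRSTX
  updated: d(CQRSTX,YZ)=349/32
step 7: merge (CQRSTX,YZ) at d=349/32; branch lengths CQRSTX→349/64, YZ→349/64; new cluster CQRSTXYZ
final tree: ((((C:125/24,R:67/24):177/32,((Q:87/20,X:33/20):193/32,S:223/32):275/32):75/32,T:259/32):349/64,(Y:-2/3,Z:26/3):349/64)
total length: 2255/32

((((C:125/24,R:67/24):177/32,((Q:87/20,X:33/20):193/32,S:223/32):275/32):75/32,T:259/32):349/64,(Y:-2/3,Z:26/3):349/64)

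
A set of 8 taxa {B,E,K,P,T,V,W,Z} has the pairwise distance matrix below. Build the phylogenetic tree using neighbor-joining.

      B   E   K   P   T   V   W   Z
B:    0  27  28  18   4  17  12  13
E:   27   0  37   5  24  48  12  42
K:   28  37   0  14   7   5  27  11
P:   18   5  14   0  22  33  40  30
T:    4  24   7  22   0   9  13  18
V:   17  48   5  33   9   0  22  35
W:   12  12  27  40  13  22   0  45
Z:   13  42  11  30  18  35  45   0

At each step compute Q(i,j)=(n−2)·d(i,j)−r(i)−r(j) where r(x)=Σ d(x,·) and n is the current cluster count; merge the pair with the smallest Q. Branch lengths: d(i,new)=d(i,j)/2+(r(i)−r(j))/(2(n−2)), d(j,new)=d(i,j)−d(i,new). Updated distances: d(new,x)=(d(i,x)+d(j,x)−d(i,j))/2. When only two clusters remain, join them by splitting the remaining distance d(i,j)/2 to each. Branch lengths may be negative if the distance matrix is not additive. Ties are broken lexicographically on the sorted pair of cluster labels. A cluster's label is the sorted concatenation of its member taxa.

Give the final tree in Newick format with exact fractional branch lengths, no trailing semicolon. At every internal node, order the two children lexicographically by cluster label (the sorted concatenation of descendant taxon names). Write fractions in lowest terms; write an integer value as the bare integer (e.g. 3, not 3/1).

1. join E+P (d=5, Q=-327) ⇒ EP; edges |E|=21/4, |P|=-1/4
  updated: d(B,EP)=20, d(EP,K)=23, d(EP,T)=41/2, d(EP,V)=38, d(EP,W)=47/2, d(EP,Z)=67/2
2. join K+V (d=5, Q=-202) ⇒ KV; edges |K|=0, |V|=5
  updated: d(B,KV)=20, d(EP,KV)=28, d(KV,T)=11/2, d(KV,W)=22, d(KV,Z)=41/2
3. join B+Z (d=13, Q=-147) ⇒ BZ; edges |B|=-9/8, |Z|=113/8
  updated: d(BZ,EP)=81/4, d(BZ,KV)=55/4, d(BZ,T)=9/2, d(BZ,W)=22
4. join EP+W (d=47/2, Q=-409/4) ⇒ EPW; edges |EP|=329/24, |W|=235/24
  updated: d(BZ,EPW)=75/8, d(EPW,KV)=53/4, d(EPW,T)=5
5. join BZ+EPW (d=75/8, Q=-73/2) ⇒ BEPWZ; edges |BZ|=75/16, |EPW|=75/16
  updated: d(BEPWZ,KV)=141/16, d(BEPWZ,T)=1/16
6. join BEPWZ+KV (d=141/16, Q=-115/8) ⇒ BEKPVWZ; edges |BEPWZ|=27/16, |KV|=57/8
  updated: d(BEKPVWZ,T)=-13/8
7. join BEKPVWZ+T (d=-13/8) ⇒ BEKPTVWZ; edges |BEKPVWZ|=-13/16, |T|=-13/16
final tree: ((((B:-9/8,Z:113/8):75/16,((E:21/4,P:-1/4):329/24,W:235/24):75/16):27/16,(K:0,V:5):57/8):-13/16,T:-13/16)
total length: 1009/16

((((B:-9/8,Z:113/8):75/16,((E:21/4,P:-1/4):329/24,W:235/24):75/16):27/16,(K:0,V:5):57/8):-13/16,T:-13/16)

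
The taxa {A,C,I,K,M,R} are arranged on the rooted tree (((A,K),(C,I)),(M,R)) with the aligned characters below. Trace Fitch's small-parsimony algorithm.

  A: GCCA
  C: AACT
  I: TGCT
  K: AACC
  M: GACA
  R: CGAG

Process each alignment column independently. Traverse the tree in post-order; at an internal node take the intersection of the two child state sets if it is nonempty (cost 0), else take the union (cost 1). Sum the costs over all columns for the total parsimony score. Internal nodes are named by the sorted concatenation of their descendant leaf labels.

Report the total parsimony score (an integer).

11

[col 0] AK: children A:{G}, K:{A} ∪→ {A,G}; cost 1
[col 0] CI: children C:{A}, I:{T} ∪→ {A,T}; cost 1
[col 0] ACIK: children AK:{A,G}, CI:{A,T} ∩→ {A}; cost 0
[col 0] MR: children M:{G}, R:{C} ∪→ {C,G}; cost 1
[col 0] ACIKMR: children ACIK:{A}, MR:{C,G} ∪→ {A,C,G}; cost 1
[col 1] AK: children A:{C}, K:{A} ∪→ {A,C}; cost 1
[col 1] CI: children C:{A}, I:{G} ∪→ {A,G}; cost 1
[col 1] ACIK: children AK:{A,C}, CI:{A,G} ∩→ {A}; cost 0
[col 1] MR: children M:{A}, R:{G} ∪→ {A,G}; cost 1
[col 1] ACIKMR: children ACIK:{A}, MR:{A,G} ∩→ {A}; cost 0
[col 2] AK: children A:{C}, K:{C} ∩→ {C}; cost 0
[col 2] CI: children C:{C}, I:{C} ∩→ {C}; cost 0
[col 2] ACIK: children AK:{C}, CI:{C} ∩→ {C}; cost 0
[col 2] MR: children M:{C}, R:{A} ∪→ {A,C}; cost 1
[col 2] ACIKMR: children ACIK:{C}, MR:{A,C} ∩→ {C}; cost 0
[col 3] AK: children A:{A}, K:{C} ∪→ {A,C}; cost 1
[col 3] CI: children C:{T}, I:{T} ∩→ {T}; cost 0
[col 3] ACIK: children AK:{A,C}, CI:{T} ∪→ {A,C,T}; cost 1
[col 3] MR: children M:{A}, R:{G} ∪→ {A,G}; cost 1
[col 3] ACIKMR: children ACIK:{A,C,T}, MR:{A,G} ∩→ {A}; cost 0
per-site changes: [4, 3, 1, 3]; total = 11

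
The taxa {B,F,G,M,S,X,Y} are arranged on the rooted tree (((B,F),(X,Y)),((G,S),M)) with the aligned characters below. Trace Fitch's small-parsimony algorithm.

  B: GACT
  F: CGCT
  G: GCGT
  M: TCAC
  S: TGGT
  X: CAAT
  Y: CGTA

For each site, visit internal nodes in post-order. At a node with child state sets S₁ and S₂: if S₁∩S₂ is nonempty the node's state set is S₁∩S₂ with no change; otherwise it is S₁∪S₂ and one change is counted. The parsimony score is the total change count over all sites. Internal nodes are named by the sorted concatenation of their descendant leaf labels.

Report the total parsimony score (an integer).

BF@0: {G} ∪ {C} = {C,G} (union, +1)
XY@0: {C} ∩ {C} = {C} (intersection, +0)
BFXY@0: {C,G} ∩ {C} = {C} (intersection, +0)
GS@0: {G} ∪ {T} = {G,T} (union, +1)
GMS@0: {G,T} ∩ {T} = {T} (intersection, +0)
BFGMSXY@0: {C} ∪ {T} = {C,T} (union, +1)
BF@1: {A} ∪ {G} = {A,G} (union, +1)
XY@1: {A} ∪ {G} = {A,G} (union, +1)
BFXY@1: {A,G} ∩ {A,G} = {A,G} (intersection, +0)
GS@1: {C} ∪ {G} = {C,G} (union, +1)
GMS@1: {C,G} ∩ {C} = {C} (intersection, +0)
BFGMSXY@1: {A,G} ∪ {C} = {A,C,G} (union, +1)
BF@2: {C} ∩ {C} = {C} (intersection, +0)
XY@2: {A} ∪ {T} = {A,T} (union, +1)
BFXY@2: {C} ∪ {A,T} = {A,C,T} (union, +1)
GS@2: {G} ∩ {G} = {G} (intersection, +0)
GMS@2: {G} ∪ {A} = {A,G} (union, +1)
BFGMSXY@2: {A,C,T} ∩ {A,G} = {A} (intersection, +0)
BF@3: {T} ∩ {T} = {T} (intersection, +0)
XY@3: {T} ∪ {A} = {A,T} (union, +1)
BFXY@3: {T} ∩ {A,T} = {T} (intersection, +0)
GS@3: {T} ∩ {T} = {T} (intersection, +0)
GMS@3: {T} ∪ {C} = {C,T} (union, +1)
BFGMSXY@3: {T} ∩ {C,T} = {T} (intersection, +0)
per-site changes: [3, 4, 3, 2]; total = 12

12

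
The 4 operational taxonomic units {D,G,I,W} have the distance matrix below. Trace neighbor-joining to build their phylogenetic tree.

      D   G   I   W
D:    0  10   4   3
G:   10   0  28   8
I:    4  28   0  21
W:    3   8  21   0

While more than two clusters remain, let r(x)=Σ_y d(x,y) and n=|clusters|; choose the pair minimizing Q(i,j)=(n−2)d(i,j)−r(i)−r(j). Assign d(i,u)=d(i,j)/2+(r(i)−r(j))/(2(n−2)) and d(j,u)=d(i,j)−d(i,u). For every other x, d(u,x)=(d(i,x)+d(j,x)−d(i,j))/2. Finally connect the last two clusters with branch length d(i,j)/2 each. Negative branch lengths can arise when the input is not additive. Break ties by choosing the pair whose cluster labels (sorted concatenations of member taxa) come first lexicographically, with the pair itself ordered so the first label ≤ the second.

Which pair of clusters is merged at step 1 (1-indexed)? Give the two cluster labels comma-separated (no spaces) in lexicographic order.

D,I

iteration 1: select D,I (d=4, Q=-62); attach at lengths (-7, 11); label the merged cluster DI
  updated: d(DI,G)=17, d(DI,W)=10
iteration 2: select DI,G (d=17, Q=-35); attach at lengths (19/2, 15/2); label the merged cluster DGI
  updated: d(DGI,W)=1/2
iteration 3: select DGI,W (d=1/2); attach at lengths (1/4, 1/4); label the merged cluster DGIW
final tree: (((D:-7,I:11):19/2,G:15/2):1/4,W:1/4)
total length: 43/2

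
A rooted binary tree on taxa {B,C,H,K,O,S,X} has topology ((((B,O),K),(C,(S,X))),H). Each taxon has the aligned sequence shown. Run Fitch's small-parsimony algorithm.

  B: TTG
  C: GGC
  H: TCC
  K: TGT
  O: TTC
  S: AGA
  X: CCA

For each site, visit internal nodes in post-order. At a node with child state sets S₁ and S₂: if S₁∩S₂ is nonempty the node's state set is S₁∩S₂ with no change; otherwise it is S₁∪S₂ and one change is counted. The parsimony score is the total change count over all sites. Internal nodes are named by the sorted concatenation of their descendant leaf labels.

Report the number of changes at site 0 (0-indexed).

3

BO@0: {T} ∩ {T} = {T} (intersection, +0)
BKO@0: {T} ∩ {T} = {T} (intersection, +0)
SX@0: {A} ∪ {C} = {A,C} (union, +1)
CSX@0: {G} ∪ {A,C} = {A,C,G} (union, +1)
BCKOSX@0: {T} ∪ {A,C,G} = {A,C,G,T} (union, +1)
BCHKOSX@0: {A,C,G,T} ∩ {T} = {T} (intersection, +0)
BO@1: {T} ∩ {T} = {T} (intersection, +0)
BKO@1: {T} ∪ {G} = {G,T} (union, +1)
SX@1: {G} ∪ {C} = {C,G} (union, +1)
CSX@1: {G} ∩ {C,G} = {G} (intersection, +0)
BCKOSX@1: {G,T} ∩ {G} = {G} (intersection, +0)
BCHKOSX@1: {G} ∪ {C} = {C,G} (union, +1)
BO@2: {G} ∪ {C} = {C,G} (union, +1)
BKO@2: {C,G} ∪ {T} = {C,G,T} (union, +1)
SX@2: {A} ∩ {A} = {A} (intersection, +0)
CSX@2: {C} ∪ {A} = {A,C} (union, +1)
BCKOSX@2: {C,G,T} ∩ {A,C} = {C} (intersection, +0)
BCHKOSX@2: {C} ∩ {C} = {C} (intersection, +0)
per-site changes: [3, 3, 3]; total = 9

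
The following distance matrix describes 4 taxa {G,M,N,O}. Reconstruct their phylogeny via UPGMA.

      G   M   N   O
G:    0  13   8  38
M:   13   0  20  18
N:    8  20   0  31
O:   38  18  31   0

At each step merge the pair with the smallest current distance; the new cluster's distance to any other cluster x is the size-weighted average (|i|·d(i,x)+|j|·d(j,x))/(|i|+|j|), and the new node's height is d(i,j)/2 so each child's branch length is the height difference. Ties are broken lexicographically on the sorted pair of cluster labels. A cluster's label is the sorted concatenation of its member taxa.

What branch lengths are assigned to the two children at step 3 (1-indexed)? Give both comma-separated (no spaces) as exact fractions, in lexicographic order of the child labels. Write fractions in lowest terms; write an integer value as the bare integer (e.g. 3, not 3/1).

1. join G+N (d=8) ⇒ GN; edges |G|=4, |N|=4
  updated: d(GN,M)=33/2, d(GN,O)=69/2
2. join GN+M (d=33/2) ⇒ GMN; edges |GN|=17/4, |M|=33/4
  updated: d(GMN,O)=29
3. join GMN+O (d=29) ⇒ GMNO; edges |GMN|=25/4, |O|=29/2
final tree: (((G:4,N:4):17/4,M:33/4):25/4,O:29/2)
total length: 165/4

25/4,29/2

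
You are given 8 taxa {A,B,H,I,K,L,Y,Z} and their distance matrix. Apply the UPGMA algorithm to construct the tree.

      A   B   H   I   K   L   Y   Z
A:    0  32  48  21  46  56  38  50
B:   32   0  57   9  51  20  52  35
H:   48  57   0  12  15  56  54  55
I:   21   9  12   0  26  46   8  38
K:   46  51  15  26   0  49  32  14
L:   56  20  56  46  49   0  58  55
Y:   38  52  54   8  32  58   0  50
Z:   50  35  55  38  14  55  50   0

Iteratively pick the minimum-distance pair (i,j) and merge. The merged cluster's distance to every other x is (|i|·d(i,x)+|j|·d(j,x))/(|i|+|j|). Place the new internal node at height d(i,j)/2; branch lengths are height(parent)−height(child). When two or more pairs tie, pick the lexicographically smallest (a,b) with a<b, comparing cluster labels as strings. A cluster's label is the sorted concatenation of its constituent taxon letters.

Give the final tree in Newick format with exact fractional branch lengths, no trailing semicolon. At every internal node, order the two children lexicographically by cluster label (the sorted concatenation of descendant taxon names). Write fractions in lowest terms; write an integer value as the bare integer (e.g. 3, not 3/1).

(((A:59/4,(I:4,Y:4):43/4):181/36,(H:35/2,(K:7,Z:7):21/2):41/18):61/18,(B:10,L:10):79/6)

iteration 1: select I,Y (d=8); attach at lengths (4, 4); label the merged cluster IY
  updated: d(A,IY)=59/2, d(B,IY)=61/2, d(H,IY)=33, d(IY,K)=29, d(IY,L)=52, d(IY,Z)=44
iteration 2: select K,Z (d=14); attach at lengths (7, 7); label the merged cluster KZ
  updated: d(A,KZ)=48, d(B,KZ)=43, d(H,KZ)=35, d(IY,KZ)=73/2, d(KZ,L)=52
iteration 3: select B,L (d=20); attach at lengths (10, 10); label the merged cluster BL
  updated: d(A,BL)=44, d(BL,H)=113/2, d(BL,IY)=165/4, d(BL,KZ)=95/2
iteration 4: select A,IY (d=59/2); attach at lengths (59/4, 43/4); label the merged cluster AIY
  updated: d(AIY,BL)=253/6, d(AIY,H)=38, d(AIY,KZ)=121/3
iteration 5: select H,KZ (d=35); attach at lengths (35/2, 21/2); label the merged cluster HKZ
  updated: d(AIY,HKZ)=356/9, d(BL,HKZ)=101/2
iteration 6: select AIY,HKZ (d=356/9); attach at lengths (181/36, 41/18); label the merged cluster AHIKYZ
  updated: d(AHIKYZ,BL)=139/3
iteration 7: select AHIKYZ,BL (d=139/3); attach at lengths (61/18, 79/6); label the merged cluster ABHIKLYZ
final tree: (((A:59/4,(I:4,Y:4):43/4):181/36,(H:35/2,(K:7,Z:7):21/2):41/18):61/18,(B:10,L:10):79/6)
total length: 4297/36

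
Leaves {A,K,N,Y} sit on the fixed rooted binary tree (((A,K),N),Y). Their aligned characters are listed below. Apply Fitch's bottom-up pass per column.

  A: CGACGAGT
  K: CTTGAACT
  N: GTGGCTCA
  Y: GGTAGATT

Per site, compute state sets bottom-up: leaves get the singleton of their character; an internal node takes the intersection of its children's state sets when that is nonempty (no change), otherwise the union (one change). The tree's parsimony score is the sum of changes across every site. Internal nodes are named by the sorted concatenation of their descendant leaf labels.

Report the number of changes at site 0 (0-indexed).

site 0, node AK: A={C} ∩ K={C} → {C} (+0)
site 0, node AKN: AK={C} ∪ N={G} → {C,G} (+1)
site 0, node AKNY: AKN={C,G} ∩ Y={G} → {G} (+0)
site 1, node AK: A={G} ∪ K={T} → {G,T} (+1)
site 1, node AKN: AK={G,T} ∩ N={T} → {T} (+0)
site 1, node AKNY: AKN={T} ∪ Y={G} → {G,T} (+1)
site 2, node AK: A={A} ∪ K={T} → {A,T} (+1)
site 2, node AKN: AK={A,T} ∪ N={G} → {A,G,T} (+1)
site 2, node AKNY: AKN={A,G,T} ∩ Y={T} → {T} (+0)
site 3, node AK: A={C} ∪ K={G} → {C,G} (+1)
site 3, node AKN: AK={C,G} ∩ N={G} → {G} (+0)
site 3, node AKNY: AKN={G} ∪ Y={A} → {A,G} (+1)
site 4, node AK: A={G} ∪ K={A} → {A,G} (+1)
site 4, node AKN: AK={A,G} ∪ N={C} → {A,C,G} (+1)
site 4, node AKNY: AKN={A,C,G} ∩ Y={G} → {G} (+0)
site 5, node AK: A={A} ∩ K={A} → {A} (+0)
site 5, node AKN: AK={A} ∪ N={T} → {A,T} (+1)
site 5, node AKNY: AKN={A,T} ∩ Y={A} → {A} (+0)
site 6, node AK: A={G} ∪ K={C} → {C,G} (+1)
site 6, node AKN: AK={C,G} ∩ N={C} → {C} (+0)
site 6, node AKNY: AKN={C} ∪ Y={T} → {C,T} (+1)
site 7, node AK: A={T} ∩ K={T} → {T} (+0)
site 7, node AKN: AK={T} ∪ N={A} → {A,T} (+1)
site 7, node AKNY: AKN={A,T} ∩ Y={T} → {T} (+0)
per-site changes: [1, 2, 2, 2, 2, 1, 2, 1]; total = 13

1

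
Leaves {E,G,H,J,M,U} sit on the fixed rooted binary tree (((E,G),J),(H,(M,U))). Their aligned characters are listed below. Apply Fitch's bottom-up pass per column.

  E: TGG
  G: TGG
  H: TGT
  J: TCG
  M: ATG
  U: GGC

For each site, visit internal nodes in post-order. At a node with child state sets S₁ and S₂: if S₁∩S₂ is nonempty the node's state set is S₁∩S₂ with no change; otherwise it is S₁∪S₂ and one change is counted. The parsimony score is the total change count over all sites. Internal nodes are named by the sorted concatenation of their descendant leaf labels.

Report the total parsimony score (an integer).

EG@0: {T} ∩ {T} = {T} (intersection, +0)
EGJ@0: {T} ∩ {T} = {T} (intersection, +0)
MU@0: {A} ∪ {G} = {A,G} (union, +1)
HMU@0: {T} ∪ {A,G} = {A,G,T} (union, +1)
EGHJMU@0: {T} ∩ {A,G,T} = {T} (intersection, +0)
EG@1: {G} ∩ {G} = {G} (intersection, +0)
EGJ@1: {G} ∪ {C} = {C,G} (union, +1)
MU@1: {T} ∪ {G} = {G,T} (union, +1)
HMU@1: {G} ∩ {G,T} = {G} (intersection, +0)
EGHJMU@1: {C,G} ∩ {G} = {G} (intersection, +0)
EG@2: {G} ∩ {G} = {G} (intersection, +0)
EGJ@2: {G} ∩ {G} = {G} (intersection, +0)
MU@2: {G} ∪ {C} = {C,G} (union, +1)
HMU@2: {T} ∪ {C,G} = {C,G,T} (union, +1)
EGHJMU@2: {G} ∩ {C,G,T} = {G} (intersection, +0)
per-site changes: [2, 2, 2]; total = 6

6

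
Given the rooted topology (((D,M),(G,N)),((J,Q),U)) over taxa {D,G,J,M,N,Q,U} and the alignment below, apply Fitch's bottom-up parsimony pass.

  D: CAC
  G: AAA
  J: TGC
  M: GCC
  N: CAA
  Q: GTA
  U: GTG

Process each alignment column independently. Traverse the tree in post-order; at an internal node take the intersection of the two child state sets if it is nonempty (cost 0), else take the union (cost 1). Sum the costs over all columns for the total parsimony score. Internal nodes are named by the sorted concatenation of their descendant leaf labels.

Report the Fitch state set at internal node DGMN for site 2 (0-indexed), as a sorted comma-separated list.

DM@0: {C} ∪ {G} = {C,G} (union, +1)
GN@0: {A} ∪ {C} = {A,C} (union, +1)
DGMN@0: {C,G} ∩ {A,C} = {C} (intersection, +0)
JQ@0: {T} ∪ {G} = {G,T} (union, +1)
JQU@0: {G,T} ∩ {G} = {G} (intersection, +0)
DGJMNQU@0: {C} ∪ {G} = {C,G} (union, +1)
DM@1: {A} ∪ {C} = {A,C} (union, +1)
GN@1: {A} ∩ {A} = {A} (intersection, +0)
DGMN@1: {A,C} ∩ {A} = {A} (intersection, +0)
JQ@1: {G} ∪ {T} = {G,T} (union, +1)
JQU@1: {G,T} ∩ {T} = {T} (intersection, +0)
DGJMNQU@1: {A} ∪ {T} = {A,T} (union, +1)
DM@2: {C} ∩ {C} = {C} (intersection, +0)
GN@2: {A} ∩ {A} = {A} (intersection, +0)
DGMN@2: {C} ∪ {A} = {A,C} (union, +1)
JQ@2: {C} ∪ {A} = {A,C} (union, +1)
JQU@2: {A,C} ∪ {G} = {A,C,G} (union, +1)
DGJMNQU@2: {A,C} ∩ {A,C,G} = {A,C} (intersection, +0)
per-site changes: [4, 3, 3]; total = 10

A,C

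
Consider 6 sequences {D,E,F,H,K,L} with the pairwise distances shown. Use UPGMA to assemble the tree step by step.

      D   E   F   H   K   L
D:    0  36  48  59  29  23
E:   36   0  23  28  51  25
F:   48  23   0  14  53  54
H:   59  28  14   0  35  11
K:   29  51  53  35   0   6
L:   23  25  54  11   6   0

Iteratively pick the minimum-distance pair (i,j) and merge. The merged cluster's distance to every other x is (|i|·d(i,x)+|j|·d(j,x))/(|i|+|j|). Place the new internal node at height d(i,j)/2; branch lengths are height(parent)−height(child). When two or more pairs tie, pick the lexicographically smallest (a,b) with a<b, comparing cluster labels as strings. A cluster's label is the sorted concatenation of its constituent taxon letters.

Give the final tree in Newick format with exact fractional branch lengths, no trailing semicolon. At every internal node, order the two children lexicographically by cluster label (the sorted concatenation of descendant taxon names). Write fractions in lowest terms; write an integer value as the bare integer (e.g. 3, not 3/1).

((D:13,(K:3,L:3):10):23/3,(E:51/4,(F:7,H:7):23/4):95/12)

1. join K+L (d=6) ⇒ KL; edges |K|=3, |L|=3
  updated: d(D,KL)=26, d(E,KL)=38, d(F,KL)=107/2, d(H,KL)=23
2. join F+H (d=14) ⇒ FH; edges |F|=7, |H|=7
  updated: d(D,FH)=107/2, d(E,FH)=51/2, d(FH,KL)=153/4
3. join E+FH (d=51/2) ⇒ EFH; edges |E|=51/4, |FH|=23/4
  updated: d(D,EFH)=143/3, d(EFH,KL)=229/6
4. join D+KL (d=26) ⇒ DKL; edges |D|=13, |KL|=10
  updated: d(DKL,EFH)=124/3
5. join DKL+EFH (d=124/3) ⇒ DEFHKL; edges |DKL|=23/3, |EFH|=95/12
final tree: ((D:13,(K:3,L:3):10):23/3,(E:51/4,(F:7,H:7):23/4):95/12)
total length: 925/12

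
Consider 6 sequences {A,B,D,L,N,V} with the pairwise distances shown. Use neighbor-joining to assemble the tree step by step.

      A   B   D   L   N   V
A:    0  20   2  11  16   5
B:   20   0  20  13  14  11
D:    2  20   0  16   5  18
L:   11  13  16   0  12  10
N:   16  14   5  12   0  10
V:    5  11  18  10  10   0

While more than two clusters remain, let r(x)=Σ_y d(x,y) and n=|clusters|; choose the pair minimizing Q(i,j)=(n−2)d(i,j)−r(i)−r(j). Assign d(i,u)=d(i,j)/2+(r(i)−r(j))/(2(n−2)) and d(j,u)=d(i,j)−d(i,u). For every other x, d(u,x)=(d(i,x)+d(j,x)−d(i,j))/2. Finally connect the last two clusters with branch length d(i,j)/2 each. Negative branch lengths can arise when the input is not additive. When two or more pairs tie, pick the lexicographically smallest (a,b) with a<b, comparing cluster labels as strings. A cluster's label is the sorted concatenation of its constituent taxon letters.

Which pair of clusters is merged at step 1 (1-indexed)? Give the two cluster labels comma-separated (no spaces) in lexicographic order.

1. join A+D (d=2, Q=-107) ⇒ AD; edges |A|=1/8, |D|=15/8
  updated: d(AD,B)=19, d(AD,L)=25/2, d(AD,N)=19/2, d(AD,V)=21/2
2. join AD+N (d=19/2, Q=-137/2) ⇒ ADN; edges |AD|=23/4, |N|=15/4
  updated: d(ADN,B)=47/4, d(ADN,L)=15/2, d(ADN,V)=11/2
3. join ADN+L (d=15/2, Q=-161/4) ⇒ ADLN; edges |ADN|=37/16, |L|=83/16
  updated: d(ADLN,B)=69/8, d(ADLN,V)=4
4. join ADLN+B (d=69/8, Q=-189/8) ⇒ ABDLN; edges |ADLN|=13/16, |B|=125/16
  updated: d(ABDLN,V)=51/16
5. join ABDLN+V (d=51/16) ⇒ ABDLNV; edges |ABDLN|=51/32, |V|=51/32
final tree: (((((A:1/8,D:15/8):23/4,N:15/4):37/16,L:83/16):13/16,B:125/16):51/32,V:51/32)
total length: 493/16

A,D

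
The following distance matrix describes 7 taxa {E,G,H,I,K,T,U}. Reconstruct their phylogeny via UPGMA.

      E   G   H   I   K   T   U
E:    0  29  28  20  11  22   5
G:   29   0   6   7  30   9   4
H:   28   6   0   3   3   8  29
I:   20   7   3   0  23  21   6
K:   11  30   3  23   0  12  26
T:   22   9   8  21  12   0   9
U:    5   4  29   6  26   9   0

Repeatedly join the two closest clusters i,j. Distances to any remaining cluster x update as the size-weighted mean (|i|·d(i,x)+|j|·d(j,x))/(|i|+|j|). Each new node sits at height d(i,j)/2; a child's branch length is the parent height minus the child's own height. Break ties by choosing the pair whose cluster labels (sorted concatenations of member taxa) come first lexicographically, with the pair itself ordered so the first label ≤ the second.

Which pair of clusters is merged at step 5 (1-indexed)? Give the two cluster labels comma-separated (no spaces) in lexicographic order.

GTU,HI

step 1: merge (H,I) at d=3; branch lengths H→3/2, I→3/2; new cluster HI
  updated: d(E,HI)=24, d(G,HI)=13/2, d(HI,K)=13, d(HI,T)=29/2, d(HI,U)=35/2
step 2: merge (G,U) at d=4; branch lengths G→2, U→2; new cluster GU
  updated: d(E,GU)=17, d(GU,HI)=12, d(GU,K)=28, d(GU,T)=9
step 3: merge (GU,T) at d=9; branch lengths GU→5/2, T→9/2; new cluster GTU
  updated: d(E,GTU)=56/3, d(GTU,HI)=77/6, d(GTU,K)=68/3
step 4: merge (E,K) at d=11; branch lengths E→11/2, K→11/2; new cluster EK
  updated: d(EK,GTU)=62/3, d(EK,HI)=37/2
step 5: merge (GTU,HI) at d=77/6; branch lengths GTU→23/12, HI→59/12; new cluster GHITU
  updated: d(EK,GHITU)=99/5
step 6: merge (EK,GHITU) at d=99/5; branch lengths EK→22/5, GHITU→209/60; new cluster EGHIKTU
final tree: ((E:11/2,K:11/2):22/5,(((G:2,U:2):5/2,T:9/2):23/12,(H:3/2,I:3/2):59/12):209/60)
total length: 2383/60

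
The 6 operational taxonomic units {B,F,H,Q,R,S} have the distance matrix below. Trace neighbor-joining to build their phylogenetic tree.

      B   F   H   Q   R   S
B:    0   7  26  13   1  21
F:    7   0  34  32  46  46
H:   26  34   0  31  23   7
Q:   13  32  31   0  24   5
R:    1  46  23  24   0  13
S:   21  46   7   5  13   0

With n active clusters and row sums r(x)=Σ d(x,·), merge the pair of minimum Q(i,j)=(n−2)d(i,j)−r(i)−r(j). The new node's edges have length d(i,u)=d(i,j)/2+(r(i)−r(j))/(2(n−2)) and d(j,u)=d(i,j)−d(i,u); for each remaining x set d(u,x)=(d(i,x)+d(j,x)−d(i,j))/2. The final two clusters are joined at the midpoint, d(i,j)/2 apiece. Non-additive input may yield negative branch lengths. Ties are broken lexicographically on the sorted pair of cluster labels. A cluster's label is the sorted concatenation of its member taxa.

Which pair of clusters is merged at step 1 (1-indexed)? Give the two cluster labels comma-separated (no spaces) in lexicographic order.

1. join B+F (d=7, Q=-205) ⇒ BF; edges |B|=-69/8, |F|=125/8
  updated: d(BF,H)=53/2, d(BF,Q)=19, d(BF,R)=20, d(BF,S)=30
2. join H+S (d=7, Q=-243/2) ⇒ HS; edges |H|=107/12, |S|=-23/12
  updated: d(BF,HS)=99/4, d(HS,Q)=29/2, d(HS,R)=29/2
3. join BF+Q (d=19, Q=-333/4) ⇒ BFQ; edges |BF|=177/16, |Q|=127/16
  updated: d(BFQ,HS)=81/8, d(BFQ,R)=25/2
4. join BFQ+HS (d=81/8, Q=-297/8) ⇒ BFHQS; edges |BFQ|=65/16, |HS|=97/16
  updated: d(BFHQS,R)=135/16
5. join BFHQS+R (d=135/16) ⇒ BFHQRS; edges |BFHQS|=135/32, |R|=135/32
final tree: ((((B:-69/8,F:125/8):177/16,Q:127/16):65/16,(H:107/12,S:-23/12):97/16):135/32,R:135/32)
total length: 825/16

B,F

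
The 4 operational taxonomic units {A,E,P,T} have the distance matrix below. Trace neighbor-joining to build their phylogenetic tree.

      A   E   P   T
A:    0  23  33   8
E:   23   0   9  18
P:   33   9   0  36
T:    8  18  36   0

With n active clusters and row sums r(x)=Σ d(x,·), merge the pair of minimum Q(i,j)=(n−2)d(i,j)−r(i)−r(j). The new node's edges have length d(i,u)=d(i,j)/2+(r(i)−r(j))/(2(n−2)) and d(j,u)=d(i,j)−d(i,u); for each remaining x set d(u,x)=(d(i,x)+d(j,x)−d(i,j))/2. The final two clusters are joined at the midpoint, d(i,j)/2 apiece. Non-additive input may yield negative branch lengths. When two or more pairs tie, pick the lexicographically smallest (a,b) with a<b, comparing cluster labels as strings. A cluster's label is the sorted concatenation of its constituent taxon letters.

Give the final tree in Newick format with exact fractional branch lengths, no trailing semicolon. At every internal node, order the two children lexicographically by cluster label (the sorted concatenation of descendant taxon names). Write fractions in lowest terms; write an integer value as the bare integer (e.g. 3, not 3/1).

(((A:9/2,T:7/2):19,E:-5/2):23/4,P:23/4)

1. join A+T (d=8, Q=-110) ⇒ AT; edges |A|=9/2, |T|=7/2
  updated: d(AT,E)=33/2, d(AT,P)=61/2
2. join AT+E (d=33/2, Q=-56) ⇒ AET; edges |AT|=19, |E|=-5/2
  updated: d(AET,P)=23/2
3. join AET+P (d=23/2) ⇒ AEPT; edges |AET|=23/4, |P|=23/4
final tree: (((A:9/2,T:7/2):19,E:-5/2):23/4,P:23/4)
total length: 36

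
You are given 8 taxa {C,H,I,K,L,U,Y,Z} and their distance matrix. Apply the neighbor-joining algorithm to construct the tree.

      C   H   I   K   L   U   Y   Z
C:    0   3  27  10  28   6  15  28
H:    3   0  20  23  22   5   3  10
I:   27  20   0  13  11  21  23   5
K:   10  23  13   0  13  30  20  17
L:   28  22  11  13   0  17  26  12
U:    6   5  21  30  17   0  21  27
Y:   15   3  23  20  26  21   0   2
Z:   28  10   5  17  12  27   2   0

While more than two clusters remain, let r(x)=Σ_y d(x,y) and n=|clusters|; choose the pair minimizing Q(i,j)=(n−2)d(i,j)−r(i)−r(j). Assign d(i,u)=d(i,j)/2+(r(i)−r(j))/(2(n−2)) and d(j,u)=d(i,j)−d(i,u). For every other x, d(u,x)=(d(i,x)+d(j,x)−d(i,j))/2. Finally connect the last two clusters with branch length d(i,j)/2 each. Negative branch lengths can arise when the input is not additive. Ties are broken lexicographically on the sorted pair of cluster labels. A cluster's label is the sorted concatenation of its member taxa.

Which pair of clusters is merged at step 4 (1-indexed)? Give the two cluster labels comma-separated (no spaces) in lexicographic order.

CHUY,Z

step 1: merge (C,U) at d=6, Q=-208; branch lengths C→13/6, U→23/6; new cluster CU
  updated: d(CU,H)=1, d(CU,I)=21, d(CU,K)=17, d(CU,L)=39/2, d(CU,Y)=15, d(CU,Z)=49/2
step 2: merge (CU,H) at d=1, Q=-172; branch lengths CU→12/5, H→-7/5; new cluster CHU
  updated: d(CHU,I)=20, d(CHU,K)=39/2, d(CHU,L)=81/4, d(CHU,Y)=17/2, d(CHU,Z)=67/4
step 3: merge (CHU,Y) at d=17/2, Q=-261/2; branch lengths CHU→79/16, Y→57/16; new cluster CHUY
  updated: d(CHUY,I)=69/4, d(CHUY,K)=31/2, d(CHUY,L)=151/8, d(CHUY,Z)=41/8
step 4: merge (CHUY,Z) at d=41/8, Q=-161/2; branch lengths CHUY→11/2, Z→-3/8; new cluster CHUYZ
  updated: d(CHUYZ,I)=137/16, d(CHUYZ,K)=219/16, d(CHUYZ,L)=103/8
step 5: merge (CHUYZ,I) at d=137/16, Q=-809/16; branch lengths CHUYZ→315/64, I→233/64; new cluster CHIUYZ
  updated: d(CHIUYZ,K)=145/16, d(CHIUYZ,L)=245/32
step 6: merge (CHIUYZ,K) at d=145/16, Q=-951/32; branch lengths CHIUYZ→119/64, K→461/64; new cluster CHIKUYZ
  updated: d(CHIKUYZ,L)=371/64
step 7: merge (CHIKUYZ,L) at d=371/64; branch lengths CHIKUYZ→371/128, L→371/128; new cluster CHIKLUYZ
final tree: (((((((C:13/6,U:23/6):12/5,H:-7/5):79/16,Y:57/16):11/2,Z:-3/8):315/64,I:233/64):119/64,K:461/64):371/128,L:371/128)
total length: 2819/64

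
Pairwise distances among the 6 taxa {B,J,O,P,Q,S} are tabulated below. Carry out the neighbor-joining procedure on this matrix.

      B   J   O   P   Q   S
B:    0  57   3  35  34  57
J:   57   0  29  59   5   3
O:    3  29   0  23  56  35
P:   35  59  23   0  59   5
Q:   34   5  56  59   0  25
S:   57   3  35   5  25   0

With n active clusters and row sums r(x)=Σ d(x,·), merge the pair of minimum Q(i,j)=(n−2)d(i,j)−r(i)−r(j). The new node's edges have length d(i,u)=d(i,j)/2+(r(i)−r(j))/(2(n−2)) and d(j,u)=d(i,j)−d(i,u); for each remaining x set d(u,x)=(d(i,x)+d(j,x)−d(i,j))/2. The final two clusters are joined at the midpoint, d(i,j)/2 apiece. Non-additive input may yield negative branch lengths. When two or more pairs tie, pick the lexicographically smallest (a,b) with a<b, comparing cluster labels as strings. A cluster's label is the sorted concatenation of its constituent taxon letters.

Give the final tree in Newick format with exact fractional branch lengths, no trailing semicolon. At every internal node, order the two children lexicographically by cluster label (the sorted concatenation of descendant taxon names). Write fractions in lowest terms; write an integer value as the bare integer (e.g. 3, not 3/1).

((((B:13/2,O:-7/2):39/2,P:8):17,(J:-3/2,Q:13/2):35/2):-3,S:-3)

iteration 1: select B,O (d=3, Q=-320); attach at lengths (13/2, -7/2); label the merged cluster BO
  updated: d(BO,J)=83/2, d(BO,P)=55/2, d(BO,Q)=87/2, d(BO,S)=89/2
iteration 2: select J,Q (d=5, Q=-226); attach at lengths (-3/2, 13/2); label the merged cluster JQ
  updated: d(BO,JQ)=40, d(JQ,P)=113/2, d(JQ,S)=23/2
iteration 3: select BO,P (d=55/2, Q=-146); attach at lengths (39/2, 8); label the merged cluster BOP
  updated: d(BOP,JQ)=69/2, d(BOP,S)=11
iteration 4: select BOP,JQ (d=69/2, Q=-57); attach at lengths (17, 35/2); label the merged cluster BJOPQ
  updated: d(BJOPQ,S)=-6
iteration 5: select BJOPQ,S (d=-6); attach at lengths (-3, -3); label the merged cluster BJOPQS
final tree: ((((B:13/2,O:-7/2):39/2,P:8):17,(J:-3/2,Q:13/2):35/2):-3,S:-3)
total length: 64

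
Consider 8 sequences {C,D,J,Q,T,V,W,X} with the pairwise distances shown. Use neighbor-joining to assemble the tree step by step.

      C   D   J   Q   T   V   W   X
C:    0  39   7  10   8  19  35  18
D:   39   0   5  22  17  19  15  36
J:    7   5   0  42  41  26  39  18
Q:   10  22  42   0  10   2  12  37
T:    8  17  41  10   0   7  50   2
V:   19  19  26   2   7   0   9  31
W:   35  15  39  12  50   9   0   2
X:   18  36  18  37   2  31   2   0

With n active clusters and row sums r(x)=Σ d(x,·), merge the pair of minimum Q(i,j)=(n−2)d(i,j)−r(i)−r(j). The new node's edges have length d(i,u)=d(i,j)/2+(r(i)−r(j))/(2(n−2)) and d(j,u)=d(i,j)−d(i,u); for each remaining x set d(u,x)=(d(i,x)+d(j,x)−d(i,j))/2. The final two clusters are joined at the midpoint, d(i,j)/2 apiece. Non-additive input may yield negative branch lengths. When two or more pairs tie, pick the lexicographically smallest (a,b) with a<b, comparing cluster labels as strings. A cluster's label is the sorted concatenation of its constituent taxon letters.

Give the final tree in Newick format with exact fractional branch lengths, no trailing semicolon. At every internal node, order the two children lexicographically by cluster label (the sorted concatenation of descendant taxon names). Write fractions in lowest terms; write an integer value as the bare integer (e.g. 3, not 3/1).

iteration 1: select D,J (d=5, Q=-301); attach at lengths (5/12, 55/12); label the merged cluster DJ
  updated: d(C,DJ)=41/2, d(DJ,Q)=59/2, d(DJ,T)=53/2, d(DJ,V)=20, d(DJ,W)=49/2, d(DJ,X)=49/2
iteration 2: select W,X (d=2, Q=-237); attach at lengths (14/5, -4/5); label the merged cluster WX
  updated: d(C,WX)=51/2, d(DJ,WX)=47/2, d(Q,WX)=47/2, d(T,WX)=25, d(V,WX)=19
iteration 3: select DJ,WX (d=47/2, Q=-285/2); attach at lengths (195/16, 181/16); label the merged cluster DJWX
  updated: d(C,DJWX)=45/4, d(DJWX,Q)=59/4, d(DJWX,T)=14, d(DJWX,V)=31/4
iteration 4: select Q,V (d=2, Q=-133/2); attach at lengths (7/6, 5/6); label the merged cluster QV
  updated: d(C,QV)=27/2, d(DJWX,QV)=41/4, d(QV,T)=15/2
iteration 5: select C,T (d=8, Q=-185/4); attach at lengths (77/16, 51/16); label the merged cluster CT
  updated: d(CT,DJWX)=69/8, d(CT,QV)=13/2
iteration 6: select CT,DJWX (d=69/8, Q=-203/8); attach at lengths (39/16, 99/16); label the merged cluster CDJTWX
  updated: d(CDJTWX,QV)=65/16
iteration 7: select CDJTWX,QV (d=65/16); attach at lengths (65/32, 65/32); label the merged cluster CDJQTVWX
final tree: (((C:77/16,T:51/16):39/16,((D:5/12,J:55/12):195/16,(W:14/5,X:-4/5):181/16):99/16):65/32,(Q:7/6,V:5/6):65/32)
total length: 851/16

(((C:77/16,T:51/16):39/16,((D:5/12,J:55/12):195/16,(W:14/5,X:-4/5):181/16):99/16):65/32,(Q:7/6,V:5/6):65/32)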